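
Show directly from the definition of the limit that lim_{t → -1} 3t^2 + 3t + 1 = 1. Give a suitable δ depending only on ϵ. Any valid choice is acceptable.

δ = min(1, ϵ/6)

Let ϵ > 0 be given. We want δ > 0 such that 0 < |t + 1| < δ implies |(3t^2 + 3t + 1) − 1| < ϵ.
(3t^2 + 3t + 1) − 1 = 3t^2 + 3t = (t + 1)(3t).
So |(3t^2 + 3t + 1) − 1| = |t + 1|·|3t|.
Require δ ≤ 1. Then |t + 1| < 1 gives |t| < 2, and by the triangle inequality |3t| ≤ 3·2 = 6.
Hence |(3t^2 + 3t + 1) − 1| ≤ 6|t + 1| < ϵ provided |t + 1| < ϵ/6.
Choosing δ = min(1, ϵ/6) ensures both conditions, hence |(3t^2 + 3t + 1) − 1| < ϵ.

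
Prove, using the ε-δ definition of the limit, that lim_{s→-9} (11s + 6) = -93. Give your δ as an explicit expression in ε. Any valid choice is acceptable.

Let ε > 0. We need δ > 0 so that 0 < |s + 9| < δ implies |(11s + 6) + 93| < ε.
Since (11s + 6) + 93 = 11(s + 9), we have |(11s + 6) + 93| = 11|s + 9|.
Thus it suffices that |s + 9| < ε/11.
Take δ = ε/11. If 0 < |s + 9| < δ then |(11s + 6) + 93| = 11|s + 9| < 11·(ε/11) = ε.

δ = ε/11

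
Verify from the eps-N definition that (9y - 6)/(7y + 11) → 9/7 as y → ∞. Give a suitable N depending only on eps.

N = (141/49)/eps

Suppose eps > 0. We seek N > 0 such that y > N implies |(9y - 6)/(7y + 11) − (9/7)| < eps.
(9y - 6)/(7y + 11) − (9/7) = (7(9y - 6) − 9(7y + 11)) / (7(7y + 11)) = -141/(7(7y + 11)).
For y > 0 we have 7y + 11 > 7y, so |(9y - 6)/(7y + 11) − (9/7)| = 141/(7(7y + 11)) < 141/(7·7y) = (141/49)/y.
Thus |(9y - 6)/(7y + 11) − (9/7)| < eps whenever y > (141/49)/eps.
Take N = (141/49)/eps. If y > N then |(9y - 6)/(7y + 11) − (9/7)| < (141/49)/y < eps.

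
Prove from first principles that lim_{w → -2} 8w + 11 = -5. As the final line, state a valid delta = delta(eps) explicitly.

Fix eps > 0. We need delta > 0 so that 0 < |w + 2| < delta implies |(8w + 11) + 5| < eps.
Since (8w + 11) + 5 = 8(w + 2), we have |(8w + 11) + 5| = 8|w + 2|.
Thus it suffices that |w + 2| < eps/8.
Choosing delta = eps/8 gives |(8w + 11) + 5| = 8|w + 2| < eps whenever |w + 2| < delta.

delta = eps/8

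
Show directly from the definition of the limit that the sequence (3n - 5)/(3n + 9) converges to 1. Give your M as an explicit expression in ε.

M = (14/3)/ε

Let ε > 0. For n ≥ 1, |(3n - 5)/(3n + 9) − 1| = |-42|/(3(3n + 9)) = 42/(3(3n + 9)).
Since 3n + 9 ≥ 3n for n ≥ 1, this is ≤ 42/(3·3n) = (14/3)/n.
So |(3n - 5)/(3n + 9) − 1| < ε whenever n > (14/3)/ε.
Take M = (14/3)/ε. If n > M then |(3n - 5)/(3n + 9) − 1| ≤ (14/3)/n < ε.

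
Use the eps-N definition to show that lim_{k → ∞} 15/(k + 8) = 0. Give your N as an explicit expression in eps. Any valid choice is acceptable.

Let eps > 0 be given. For k ≥ 1, |15/(k + 8) − 0| = 15/(k + 8) ≤ 15/k.
We need 15/k < eps, i.e. k > 15/eps.
Take N = 15/eps. If k > N then |15/(k + 8)| ≤ 15/k < eps.

N = 15/eps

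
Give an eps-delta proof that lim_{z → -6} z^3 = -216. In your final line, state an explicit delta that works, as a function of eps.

Let eps > 0 be given. We seek delta > 0 with 0 < |z + 6| < delta ⇒ |z^3 + 216| < eps.
Factor: z^3 + 216 = (z + 6)(z^2 - 6z + 36), so |z^3 + 216| = |z + 6|·|z^2 - 6z + 36|.
Impose delta ≤ 1 so that |z| < 7; then |z^2 - 6z + 36| ≤ 127.
Hence |z^3 + 216| ≤ 127|z + 6|, which is < eps once |z + 6| < eps/127.
Take delta = min(1, eps/127). If 0 < |z + 6| < delta then both bounds hold and |z^3 + 216| ≤ 127|z + 6| < 127·(eps/127) = eps.

delta = min(1, eps/127)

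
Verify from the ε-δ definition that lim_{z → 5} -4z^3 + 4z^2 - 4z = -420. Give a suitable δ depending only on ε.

δ = min(2, ε/392)

Let ε > 0 be given. We want δ > 0 such that 0 < |z − 5| < δ implies |(-4z^3 + 4z^2 - 4z) + 420| < ε.
(-4z^3 + 4z^2 - 4z) + 420 = -4z^3 + 4z^2 - 4z + 420 = (z − 5)(-4z^2 - 16z - 84).
So |(-4z^3 + 4z^2 - 4z) + 420| = |z − 5|·|-4z^2 - 16z - 84|.
Require δ ≤ 2. Then |z − 5| < 2 gives |z| < 7, and by the triangle inequality |-4z^2 - 16z - 84| ≤ 4·7^2 + 16·7 + 84 = 392.
Hence |(-4z^3 + 4z^2 - 4z) + 420| ≤ 392|z − 5| < ε provided |z − 5| < ε/392.
Take δ = min(2, ε/392). Then 0 < |z − 5| < δ gives both |z − 5| < 2 and |z − 5| < ε/392, so |(-4z^3 + 4z^2 - 4z) + 420| < ε.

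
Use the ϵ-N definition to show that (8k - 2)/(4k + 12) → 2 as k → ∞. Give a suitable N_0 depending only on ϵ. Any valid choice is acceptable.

Let ϵ > 0. For k ≥ 1, |(8k - 2)/(4k + 12) − 2| = |-104|/(4(4k + 12)) = 104/(4(4k + 12)).
Since 4k + 12 ≥ 4k for k ≥ 1, this is ≤ 104/(4·4k) = (13/2)/k.
So |(8k - 2)/(4k + 12) − 2| < ϵ whenever k > (13/2)/ϵ.
Take N_0 = (13/2)/ϵ. If k > N_0 then |(8k - 2)/(4k + 12) − 2| ≤ (13/2)/k < ϵ.

N_0 = (13/2)/ϵ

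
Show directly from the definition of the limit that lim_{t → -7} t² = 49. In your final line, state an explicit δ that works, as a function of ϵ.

Fix ϵ > 0. We seek δ > 0 with 0 < |t + 7| < δ ⇒ |t² − 49| < ϵ.
Factor: t² − 49 = (t + 7)(t - 7), so |t² − 49| = |t + 7|·|t - 7|.
Restrict δ ≤ 1. Then |t + 7| < 1 gives |t| < 8, so by the triangle inequality |t - 7| ≤ 8 + 7 = 15.
Hence |t² − 49| ≤ 15|t + 7|, which is < ϵ once |t + 7| < ϵ/15.
Take δ = min(1, ϵ/15). If 0 < |t + 7| < δ then both bounds hold and |t² − 49| ≤ 15|t + 7| < 15·(ϵ/15) = ϵ.

δ = min(1, ϵ/15)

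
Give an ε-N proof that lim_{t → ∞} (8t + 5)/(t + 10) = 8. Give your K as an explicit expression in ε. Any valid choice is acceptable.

K = 75/ε

Fix ε > 0. We seek K > 0 such that t > K implies |(8t + 5)/(t + 10) − 8| < ε.
(8t + 5)/(t + 10) − 8 = ((8t + 5) − 8(t + 10)) / ((t + 10)) = -75/((t + 10)).
For t > 0 we have t + 10 > t, so |(8t + 5)/(t + 10) − 8| = 75/((t + 10)) < 75/(t) = 75/t.
Thus |(8t + 5)/(t + 10) − 8| < ε whenever t > 75/ε.
Take K = 75/ε. If t > K then |(8t + 5)/(t + 10) − 8| < 75/t < ε.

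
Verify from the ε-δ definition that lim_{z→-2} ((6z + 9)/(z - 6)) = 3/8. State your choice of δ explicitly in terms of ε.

Let ε > 0 be given. We want δ > 0 with 0 < |z + 2| < δ ⇒ |(6z + 9)/(z - 6) − (3/8)| < ε.
Combining over a common denominator, (6z + 9)/(z - 6) − (3/8) = [(6z + 9)·(-8) − (-3)·(z - 6)] / [(-8)·(z - 6)] = -45(z + 2) / ((-8)(z - 6)).
So |(6z + 9)/(z - 6) − (3/8)| = 45|z + 2| / (8·|z − 6|).
Require δ ≤ 4, so |z − 6| ≥ |-8| − |z + 2| > 8 − 4 = 4.
Hence |(6z + 9)/(z - 6) − (3/8)| < 45|z + 2|/(8·4) = (45/32)|z + 2|, which is < ε once |z + 2| < (32/45)ε.
Take δ = min(4, (32/45)ε). Then 0 < |z + 2| < δ forces both bounds, so |(6z + 9)/(z - 6) − (3/8)| < ε.

δ = min(4, (32/45)ε)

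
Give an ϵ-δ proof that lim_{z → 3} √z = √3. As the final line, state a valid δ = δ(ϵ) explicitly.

Fix ϵ > 0. We want δ > 0 such that 0 < |z − 3| < δ implies |√z − √3| < ϵ.
Multiplying by the conjugate, |√z − √3| = |z − 3|/(√z + √3).
Restrict δ ≤ 3 so that |z − 3| < 3 forces z > 0, and then √z + √3 > √3.
Hence |√z − √3| < |z − 3|/√3, which is < ϵ once |z − 3| < √3·ϵ.
Take δ = min(3, √3·ϵ). If 0 < |z − 3| < δ then z > 0 and |√z − √3| < |z − 3|/√3 < ϵ.

δ = min(3, √3·ϵ)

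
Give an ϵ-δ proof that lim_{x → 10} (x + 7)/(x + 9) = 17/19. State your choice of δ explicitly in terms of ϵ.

δ = min(19/2, (361/4)ϵ)

Fix ϵ > 0. We want δ > 0 with 0 < |x − 10| < δ ⇒ |(x + 7)/(x + 9) − (17/19)| < ϵ.
Combining over a common denominator, (x + 7)/(x + 9) − (17/19) = [(x + 7)·19 − 17·(x + 9)] / [19·(x + 9)] = 2(x − 10) / (19(x + 9)).
So |(x + 7)/(x + 9) − (17/19)| = 2|x − 10| / (19·|x + 9|).
Restrict δ ≤ 19/2. Then |x − 10| < 19/2 gives |x + 9| = |(x − 10) + 19| ≥ 19 − 19/2 = 19/2.
Hence |(x + 7)/(x + 9) − (17/19)| < 2|x − 10|/(19·(19/2)) = (4/361)|x − 10|, which is < ϵ once |x − 10| < (361/4)ϵ.
Take δ = min(19/2, (361/4)ϵ). Then 0 < |x − 10| < δ forces both bounds, so |(x + 7)/(x + 9) − (17/19)| < ϵ.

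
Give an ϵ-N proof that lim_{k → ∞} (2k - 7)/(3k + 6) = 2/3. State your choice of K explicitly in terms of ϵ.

Let ϵ > 0 be given. For k ≥ 1, |(2k - 7)/(3k + 6) − (2/3)| = |-33|/(3(3k + 6)) = 33/(3(3k + 6)).
Since 3k + 6 ≥ 3k for k ≥ 1, this is ≤ 33/(3·3k) = (11/3)/k.
So |(2k - 7)/(3k + 6) − (2/3)| < ϵ whenever k > (11/3)/ϵ.
Take K = (11/3)/ϵ. If k > K then |(2k - 7)/(3k + 6) − (2/3)| ≤ (11/3)/k < ϵ.

K = (11/3)/ϵ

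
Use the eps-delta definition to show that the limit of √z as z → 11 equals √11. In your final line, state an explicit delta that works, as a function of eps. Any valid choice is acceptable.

Fix eps > 0. We want delta > 0 such that 0 < |z − 11| < delta implies |√z − √11| < eps.
Rationalise: √z − √11 = (z − 11)/(√z + √11), so |√z − √11| = |z − 11|/(√z + √11).
Restrict delta ≤ 11 so that |z − 11| < 11 forces z > 0, and then √z + √11 > √11.
Hence |√z − √11| < |z − 11|/√11, which is < eps once |z − 11| < √11·eps.
Take delta = min(11, √11·eps). If 0 < |z − 11| < delta then z > 0 and |√z − √11| < |z − 11|/√11 < eps.

delta = min(11, √11·eps)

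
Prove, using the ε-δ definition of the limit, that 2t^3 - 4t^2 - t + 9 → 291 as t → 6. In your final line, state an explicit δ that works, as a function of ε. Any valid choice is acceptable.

Let ε > 0. We want δ > 0 such that 0 < |t − 6| < δ implies |(2t^3 - 4t^2 - t + 9) − 291| < ε.
(2t^3 - 4t^2 - t + 9) − 291 = 2t^3 - 4t^2 - t - 282 = (t − 6)(2t^2 + 8t + 47).
So |(2t^3 - 4t^2 - t + 9) − 291| = |t − 6|·|2t^2 + 8t + 47|.
Require δ ≤ 1. Then |t − 6| < 1 gives |t| < 7, and by the triangle inequality |2t^2 + 8t + 47| ≤ 2·7^2 + 8·7 + 47 = 201.
Hence |(2t^3 - 4t^2 - t + 9) − 291| ≤ 201|t − 6| < ε provided |t − 6| < ε/201.
Choosing δ = min(1, ε/201) ensures both conditions, hence |(2t^3 - 4t^2 - t + 9) − 291| < ε.

δ = min(1, ε/201)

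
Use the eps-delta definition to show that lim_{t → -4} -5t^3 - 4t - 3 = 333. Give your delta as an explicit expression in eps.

Let eps > 0 be given. We want delta > 0 such that 0 < |t + 4| < delta implies |(-5t^3 - 4t - 3) − 333| < eps.
(-5t^3 - 4t - 3) − 333 = -5t^3 - 4t - 336 = (t + 4)(-5t^2 + 20t - 84).
So |(-5t^3 - 4t - 3) − 333| = |t + 4|·|-5t^2 + 20t - 84|.
Require delta ≤ 1. Then |t + 4| < 1 gives |t| < 5, and by the triangle inequality |-5t^2 + 20t - 84| ≤ 5·5^2 + 20·5 + 84 = 309.
Hence |(-5t^3 - 4t - 3) − 333| ≤ 309|t + 4| < eps provided |t + 4| < eps/309.
Choosing delta = min(1, eps/309) ensures both conditions, hence |(-5t^3 - 4t - 3) − 333| < eps.

delta = min(1, eps/309)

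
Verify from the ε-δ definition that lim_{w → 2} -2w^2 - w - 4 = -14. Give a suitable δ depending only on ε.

Let ε > 0 be given. We want δ > 0 such that 0 < |w − 2| < δ implies |(-2w^2 - w - 4) + 14| < ε.
(-2w^2 - w - 4) + 14 = -2w^2 - w + 10 = (w − 2)(-2w - 5).
So |(-2w^2 - w - 4) + 14| = |w − 2|·|-2w - 5|.
Require δ ≤ 1. Then |w − 2| < 1 gives |w| < 3, and by the triangle inequality |-2w - 5| ≤ 2·3 + 5 = 11.
Hence |(-2w^2 - w - 4) + 14| ≤ 11|w − 2| < ε provided |w − 2| < ε/11.
Choosing δ = min(1, ε/11) ensures both conditions, hence |(-2w^2 - w - 4) + 14| < ε.

δ = min(1, ε/11)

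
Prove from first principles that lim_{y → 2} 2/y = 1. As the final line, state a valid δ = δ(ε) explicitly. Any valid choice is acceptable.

Let ε > 0 be given. We seek δ > 0 such that 0 < |y − 2| < δ implies |2/y − 1| < ε.
|2/y − 1| = 2·|2 − y|/(2·|y|) = 2|y − 2|/(2|y|).
Restrict δ ≤ 1. Then |y − 2| < 1 gives |y| > 1, so 2|y| > 2.
Then |2/y − 1| < 2|y − 2|/2, which is < ε when |y − 2| < ε.
Take δ = min(1, ε). Then 0 < |y − 2| < δ gives both |y − 2| < 1 and |y − 2| < ε, so |2/y − 1| < ε.

δ = min(1, ε)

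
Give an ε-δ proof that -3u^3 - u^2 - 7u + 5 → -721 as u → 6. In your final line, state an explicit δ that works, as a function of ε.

Let ε > 0. We want δ > 0 such that 0 < |u − 6| < δ implies |(-3u^3 - u^2 - 7u + 5) + 721| < ε.
(-3u^3 - u^2 - 7u + 5) + 721 = -3u^3 - u^2 - 7u + 726 = (u − 6)(-3u^2 - 19u - 121).
So |(-3u^3 - u^2 - 7u + 5) + 721| = |u − 6|·|-3u^2 - 19u - 121|.
Assume first that |u − 6| < 1, so |u| < 7. Then |-3u^2 - 19u - 121| ≤ 3·7^2 + 19·7 + 121 = 401.
Hence |(-3u^3 - u^2 - 7u + 5) + 721| ≤ 401|u − 6| < ε provided |u − 6| < ε/401.
Take δ = min(1, ε/401). Then 0 < |u − 6| < δ gives both |u − 6| < 1 and |u − 6| < ε/401, so |(-3u^3 - u^2 - 7u + 5) + 721| < ε.

δ = min(1, ε/401)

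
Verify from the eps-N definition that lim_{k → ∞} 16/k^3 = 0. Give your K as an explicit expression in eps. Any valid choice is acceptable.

K = (16/eps)^{1/3}

Fix eps > 0. For k ≥ 1, |16/k^3 − 0| = 16/k^3.
16/k^3 < eps ⇔ k^3 > 16/eps ⇔ k > (16/eps)^{1/3}.
Take K = (16/eps)^{1/3}. Then k > K implies 16/k^3 < eps.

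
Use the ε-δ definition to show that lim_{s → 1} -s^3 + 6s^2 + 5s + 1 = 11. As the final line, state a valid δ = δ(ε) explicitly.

Suppose ε > 0. We want δ > 0 such that 0 < |s − 1| < δ implies |(-s^3 + 6s^2 + 5s + 1) − 11| < ε.
(-s^3 + 6s^2 + 5s + 1) − 11 = -s^3 + 6s^2 + 5s - 10 = (s − 1)(-s^2 + 5s + 10).
So |(-s^3 + 6s^2 + 5s + 1) − 11| = |s − 1|·|-s^2 + 5s + 10|.
Require δ ≤ 2. Then |s − 1| < 2 gives |s| < 3, and by the triangle inequality |-s^2 + 5s + 10| ≤ 3^2 + 5·3 + 10 = 34.
Hence |(-s^3 + 6s^2 + 5s + 1) − 11| ≤ 34|s − 1| < ε provided |s − 1| < ε/34.
Choosing δ = min(2, ε/34) ensures both conditions, hence |(-s^3 + 6s^2 + 5s + 1) − 11| < ε.

δ = min(2, ε/34)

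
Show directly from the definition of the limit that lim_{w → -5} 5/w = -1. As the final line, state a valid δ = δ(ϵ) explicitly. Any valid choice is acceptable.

Fix ϵ > 0. We seek δ > 0 such that 0 < |w + 5| < δ implies |5/w + 1| < ϵ.
|5/w + 1| = 5·|-5 − w|/(5·|w|) = 5|w + 5|/(5|w|).
Require δ ≤ 5/2 so that |w| > 5 − 5/2 = 5/2, hence 5|w| > 25/2.
Then |5/w + 1| < 5|w + 5|/(25/2), which is < ϵ when |w + 5| < (5/2)ϵ.
Take δ = min(5/2, (5/2)ϵ). Then 0 < |w + 5| < δ gives both |w + 5| < 5/2 and |w + 5| < (5/2)ϵ, so |5/w + 1| < ϵ.

δ = min(5/2, (5/2)ϵ)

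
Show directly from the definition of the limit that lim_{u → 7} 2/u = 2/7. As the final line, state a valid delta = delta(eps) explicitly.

delta = min(7/2, (49/4)eps)

Let eps > 0. We seek delta > 0 such that 0 < |u − 7| < delta implies |2/u − (2/7)| < eps.
|2/u − (2/7)| = 2·|7 − u|/(7·|u|) = 2|u − 7|/(7|u|).
Require delta ≤ 7/2 so that |u| > 7 − 7/2 = 7/2, hence 7|u| > 49/2.
Then |2/u − (2/7)| < 2|u − 7|/(49/2), which is < eps when |u − 7| < (49/4)eps.
Take delta = min(7/2, (49/4)eps). Then 0 < |u − 7| < delta gives both |u − 7| < 7/2 and |u − 7| < (49/4)eps, so |2/u − (2/7)| < eps.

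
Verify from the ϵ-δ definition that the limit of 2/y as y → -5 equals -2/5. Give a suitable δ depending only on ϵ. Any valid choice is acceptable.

δ = min(5/2, (25/4)ϵ)

Suppose ϵ > 0. We seek δ > 0 such that 0 < |y + 5| < δ implies |2/y + 2/5| < ϵ.
|2/y + 2/5| = 2·|-5 − y|/(5·|y|) = 2|y + 5|/(5|y|).
Restrict δ ≤ 5/2. Then |y + 5| < 5/2 gives |y| > 5/2, so 5|y| > 25/2.
Then |2/y + 2/5| < 2|y + 5|/(25/2), which is < ϵ when |y + 5| < (25/4)ϵ.
Take δ = min(5/2, (25/4)ϵ). Then 0 < |y + 5| < δ gives both |y + 5| < 5/2 and |y + 5| < (25/4)ϵ, so |2/y + 2/5| < ϵ.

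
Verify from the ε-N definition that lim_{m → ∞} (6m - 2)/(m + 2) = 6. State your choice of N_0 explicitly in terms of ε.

Fix ε > 0. For m ≥ 1, |(6m - 2)/(m + 2) − 6| = |-14|/((m + 2)) = 14/((m + 2)).
Since m + 2 ≥ m for m ≥ 1, this is ≤ 14/(m) = 14/m.
So |(6m - 2)/(m + 2) − 6| < ε whenever m > 14/ε.
Take N_0 = 14/ε. If m > N_0 then |(6m - 2)/(m + 2) − 6| ≤ 14/m < ε.

N_0 = 14/ε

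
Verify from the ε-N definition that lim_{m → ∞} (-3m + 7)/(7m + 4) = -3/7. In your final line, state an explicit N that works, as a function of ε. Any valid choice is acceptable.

N = (61/49)/ε

Let ε > 0. For m ≥ 1, |(-3m + 7)/(7m + 4) + 3/7| = |61|/(7(7m + 4)) = 61/(7(7m + 4)).
Since 7m + 4 ≥ 7m for m ≥ 1, this is ≤ 61/(7·7m) = (61/49)/m.
So |(-3m + 7)/(7m + 4) + 3/7| < ε whenever m > (61/49)/ε.
Take N = (61/49)/ε. If m > N then |(-3m + 7)/(7m + 4) + 3/7| ≤ (61/49)/m < ε.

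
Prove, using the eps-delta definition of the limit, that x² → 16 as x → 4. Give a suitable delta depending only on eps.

delta = min(1, eps/9)

Let eps > 0 be given. We seek delta > 0 with 0 < |x − 4| < delta ⇒ |x² − 16| < eps.
Factor: x² − 16 = (x − 4)(x + 4), so |x² − 16| = |x − 4|·|x + 4|.
Restrict delta ≤ 1. Then |x − 4| < 1 gives |x| < 5, so by the triangle inequality |x + 4| ≤ 5 + 4 = 9.
Hence |x² − 16| ≤ 9|x − 4|, which is < eps once |x − 4| < eps/9.
Take delta = min(1, eps/9). If 0 < |x − 4| < delta then both bounds hold and |x² − 16| ≤ 9|x − 4| < 9·(eps/9) = eps.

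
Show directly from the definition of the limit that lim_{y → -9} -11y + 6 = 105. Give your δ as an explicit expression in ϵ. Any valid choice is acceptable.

δ = ϵ/11

Suppose ϵ > 0. We need δ > 0 so that 0 < |y + 9| < δ implies |(-11y + 6) − 105| < ϵ.
Since (-11y + 6) − 105 = -11(y + 9), we have |(-11y + 6) − 105| = 11|y + 9|.
So 11|y + 9| < ϵ exactly when |y + 9| < ϵ/11.
Choosing δ = ϵ/11 gives |(-11y + 6) − 105| = 11|y + 9| < ϵ whenever |y + 9| < δ.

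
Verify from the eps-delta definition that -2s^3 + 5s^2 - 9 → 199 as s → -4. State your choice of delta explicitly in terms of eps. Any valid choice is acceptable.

Let eps > 0 be given. We want delta > 0 such that 0 < |s + 4| < delta implies |(-2s^3 + 5s^2 - 9) − 199| < eps.
(-2s^3 + 5s^2 - 9) − 199 = -2s^3 + 5s^2 - 208 = (s + 4)(-2s^2 + 13s - 52).
So |(-2s^3 + 5s^2 - 9) − 199| = |s + 4|·|-2s^2 + 13s - 52|.
Require delta ≤ 1. Then |s + 4| < 1 gives |s| < 5, and by the triangle inequality |-2s^2 + 13s - 52| ≤ 2·5^2 + 13·5 + 52 = 167.
Hence |(-2s^3 + 5s^2 - 9) − 199| ≤ 167|s + 4| < eps provided |s + 4| < eps/167.
Choosing delta = min(1, eps/167) ensures both conditions, hence |(-2s^3 + 5s^2 - 9) − 199| < eps.

delta = min(1, eps/167)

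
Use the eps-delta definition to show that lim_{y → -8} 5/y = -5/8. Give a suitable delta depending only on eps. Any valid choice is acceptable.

delta = min(4, (32/5)eps)

Suppose eps > 0. We seek delta > 0 such that 0 < |y + 8| < delta implies |5/y + 5/8| < eps.
|5/y + 5/8| = 5·|-8 − y|/(8·|y|) = 5|y + 8|/(8|y|).
Restrict delta ≤ 4. Then |y + 8| < 4 gives |y| > 4, so 8|y| > 32.
Then |5/y + 5/8| < 5|y + 8|/32, which is < eps when |y + 8| < (32/5)eps.
Take delta = min(4, (32/5)eps). Then 0 < |y + 8| < delta gives both |y + 8| < 4 and |y + 8| < (32/5)eps, so |5/y + 5/8| < eps.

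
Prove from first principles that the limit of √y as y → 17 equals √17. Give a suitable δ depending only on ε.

Suppose ε > 0. We want δ > 0 such that 0 < |y − 17| < δ implies |√y − √17| < ε.
Rationalise: √y − √17 = (y − 17)/(√y + √17), so |√y − √17| = |y − 17|/(√y + √17).
Restrict δ ≤ 17 so that |y − 17| < 17 forces y > 0, and then √y + √17 > √17.
Hence |√y − √17| < |y − 17|/√17, which is < ε once |y − 17| < √17·ε.
Take δ = min(17, √17·ε). If 0 < |y − 17| < δ then y > 0 and |√y − √17| < |y − 17|/√17 < ε.

δ = min(17, √17·ε)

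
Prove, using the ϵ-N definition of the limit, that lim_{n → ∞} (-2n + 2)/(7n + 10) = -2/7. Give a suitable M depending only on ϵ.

Suppose ϵ > 0. For n ≥ 1, |(-2n + 2)/(7n + 10) + 2/7| = |34|/(7(7n + 10)) = 34/(7(7n + 10)).
Since 7n + 10 ≥ 7n for n ≥ 1, this is ≤ 34/(7·7n) = (34/49)/n.
So |(-2n + 2)/(7n + 10) + 2/7| < ϵ whenever n > (34/49)/ϵ.
Take M = (34/49)/ϵ. If n > M then |(-2n + 2)/(7n + 10) + 2/7| ≤ (34/49)/n < ϵ.

M = (34/49)/ϵ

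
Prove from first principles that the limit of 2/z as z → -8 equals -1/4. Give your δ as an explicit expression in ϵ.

Let ϵ > 0. We seek δ > 0 such that 0 < |z + 8| < δ implies |2/z + 1/4| < ϵ.
|2/z + 1/4| = 2·|-8 − z|/(8·|z|) = 2|z + 8|/(8|z|).
Restrict δ ≤ 4. Then |z + 8| < 4 gives |z| > 4, so 8|z| > 32.
Then |2/z + 1/4| < 2|z + 8|/32, which is < ϵ when |z + 8| < 16ϵ.
Take δ = min(4, 16ϵ). Then 0 < |z + 8| < δ gives both |z + 8| < 4 and |z + 8| < 16ϵ, so |2/z + 1/4| < ϵ.

δ = min(4, 16ϵ)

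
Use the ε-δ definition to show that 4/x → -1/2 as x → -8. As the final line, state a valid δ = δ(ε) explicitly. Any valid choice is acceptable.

δ = min(4, 8ε)

Let ε > 0. We seek δ > 0 such that 0 < |x + 8| < δ implies |4/x + 1/2| < ε.
|4/x + 1/2| = 4·|-8 − x|/(8·|x|) = 4|x + 8|/(8|x|).
Restrict δ ≤ 4. Then |x + 8| < 4 gives |x| > 4, so 8|x| > 32.
Then |4/x + 1/2| < 4|x + 8|/32, which is < ε when |x + 8| < 8ε.
Take δ = min(4, 8ε). Then 0 < |x + 8| < δ gives both |x + 8| < 4 and |x + 8| < 8ε, so |4/x + 1/2| < ε.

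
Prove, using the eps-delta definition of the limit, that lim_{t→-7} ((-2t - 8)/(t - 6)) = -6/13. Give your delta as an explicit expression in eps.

delta = min(13/2, (169/40)eps)

Let eps > 0 be given. We want delta > 0 with 0 < |t + 7| < delta ⇒ |(-2t - 8)/(t - 6) + 6/13| < eps.
Combining over a common denominator, (-2t - 8)/(t - 6) + 6/13 = [(-2t - 8)·(-13) − 6·(t - 6)] / [(-13)·(t - 6)] = 20(t + 7) / ((-13)(t - 6)).
So |(-2t - 8)/(t - 6) + 6/13| = 20|t + 7| / (13·|t − 6|).
Restrict delta ≤ 13/2. Then |t + 7| < 13/2 gives |t − 6| = |(t + 7) + (-13)| ≥ 13 − 13/2 = 13/2.
Hence |(-2t - 8)/(t - 6) + 6/13| < 20|t + 7|/(13·(13/2)) = (40/169)|t + 7|, which is < eps once |t + 7| < (169/40)eps.
Take delta = min(13/2, (169/40)eps). Then 0 < |t + 7| < delta forces both bounds, so |(-2t - 8)/(t - 6) + 6/13| < eps.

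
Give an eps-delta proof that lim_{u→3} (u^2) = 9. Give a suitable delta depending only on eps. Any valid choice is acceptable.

delta = min(1, eps/7)

Suppose eps > 0. We seek delta > 0 with 0 < |u − 3| < delta ⇒ |u^2 − 9| < eps.
Factor: u^2 − 9 = (u − 3)(u + 3), so |u^2 − 9| = |u − 3|·|u + 3|.
Restrict delta ≤ 1. Then |u − 3| < 1 gives |u| < 4, so by the triangle inequality |u + 3| ≤ 4 + 3 = 7.
Hence |u^2 − 9| ≤ 7|u − 3|, which is < eps once |u − 3| < eps/7.
Take delta = min(1, eps/7). If 0 < |u − 3| < delta then both bounds hold and |u^2 − 9| ≤ 7|u − 3| < 7·(eps/7) = eps.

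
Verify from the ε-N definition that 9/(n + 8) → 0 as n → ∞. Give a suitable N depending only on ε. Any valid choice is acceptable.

Let ε > 0 be given. For n ≥ 1, |9/(n + 8) − 0| = 9/(n + 8) ≤ 9/n.
We need 9/n < ε, i.e. n > 9/ε.
Take N = 9/ε. If n > N then |9/(n + 8)| ≤ 9/n < ε.

N = 9/ε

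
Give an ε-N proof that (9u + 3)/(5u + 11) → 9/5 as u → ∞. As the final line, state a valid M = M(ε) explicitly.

Fix ε > 0. We seek M > 0 such that u > M implies |(9u + 3)/(5u + 11) − (9/5)| < ε.
(9u + 3)/(5u + 11) − (9/5) = (5(9u + 3) − 9(5u + 11)) / (5(5u + 11)) = -84/(5(5u + 11)).
For u > 0 we have 5u + 11 > 5u, so |(9u + 3)/(5u + 11) − (9/5)| = 84/(5(5u + 11)) < 84/(5·5u) = (84/25)/u.
Thus |(9u + 3)/(5u + 11) − (9/5)| < ε whenever u > (84/25)/ε.
Take M = (84/25)/ε. If u > M then |(9u + 3)/(5u + 11) − (9/5)| < (84/25)/u < ε.

M = (84/25)/ε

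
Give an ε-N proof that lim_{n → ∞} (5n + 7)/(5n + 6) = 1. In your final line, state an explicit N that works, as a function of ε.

Suppose ε > 0. For n ≥ 1, |(5n + 7)/(5n + 6) − 1| = |5|/(5(5n + 6)) = 5/(5(5n + 6)).
Since 5n + 6 ≥ 5n for n ≥ 1, this is ≤ 5/(5·5n) = (1/5)/n.
So |(5n + 7)/(5n + 6) − 1| < ε whenever n > (1/5)/ε.
Take N = (1/5)/ε. If n > N then |(5n + 7)/(5n + 6) − 1| ≤ (1/5)/n < ε.

N = (1/5)/ε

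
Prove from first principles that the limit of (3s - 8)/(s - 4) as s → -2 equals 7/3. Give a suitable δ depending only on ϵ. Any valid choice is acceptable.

Fix ϵ > 0. We want δ > 0 with 0 < |s + 2| < δ ⇒ |(3s - 8)/(s - 4) − (7/3)| < ϵ.
Combining over a common denominator, (3s - 8)/(s - 4) − (7/3) = [(3s - 8)·(-6) − (-14)·(s - 4)] / [(-6)·(s - 4)] = -4(s + 2) / ((-6)(s - 4)).
So |(3s - 8)/(s - 4) − (7/3)| = 4|s + 2| / (6·|s − 4|).
Require δ ≤ 3, so |s − 4| ≥ |-6| − |s + 2| > 6 − 3 = 3.
Hence |(3s - 8)/(s - 4) − (7/3)| < 4|s + 2|/(6·3) = (2/9)|s + 2|, which is < ϵ once |s + 2| < (9/2)ϵ.
Take δ = min(3, (9/2)ϵ). Then 0 < |s + 2| < δ forces both bounds, so |(3s - 8)/(s - 4) − (7/3)| < ϵ.

δ = min(3, (9/2)ϵ)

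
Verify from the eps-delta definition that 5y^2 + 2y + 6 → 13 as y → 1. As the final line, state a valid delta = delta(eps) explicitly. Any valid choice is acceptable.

Suppose eps > 0. We want delta > 0 such that 0 < |y − 1| < delta implies |(5y^2 + 2y + 6) − 13| < eps.
(5y^2 + 2y + 6) − 13 = 5y^2 + 2y - 7 = (y − 1)(5y + 7).
So |(5y^2 + 2y + 6) − 13| = |y − 1|·|5y + 7|.
Assume first that |y − 1| < 2, so |y| < 3. Then |5y + 7| ≤ 5·3 + 7 = 22.
Hence |(5y^2 + 2y + 6) − 13| ≤ 22|y − 1| < eps provided |y − 1| < eps/22.
Choosing delta = min(2, eps/22) ensures both conditions, hence |(5y^2 + 2y + 6) − 13| < eps.

delta = min(2, eps/22)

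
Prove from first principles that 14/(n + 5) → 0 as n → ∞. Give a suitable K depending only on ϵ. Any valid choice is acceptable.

K = 14/ϵ

Suppose ϵ > 0. For n ≥ 1, |14/(n + 5) − 0| = 14/(n + 5) ≤ 14/n.
We need 14/n < ϵ, i.e. n > 14/ϵ.
Take K = 14/ϵ. If n > K then |14/(n + 5)| ≤ 14/n < ϵ.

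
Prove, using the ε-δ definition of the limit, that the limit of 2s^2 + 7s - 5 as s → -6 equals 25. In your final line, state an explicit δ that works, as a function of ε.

δ = min(1, ε/19)

Fix ε > 0. We want δ > 0 such that 0 < |s + 6| < δ implies |(2s^2 + 7s - 5) − 25| < ε.
(2s^2 + 7s - 5) − 25 = 2s^2 + 7s - 30 = (s + 6)(2s - 5).
So |(2s^2 + 7s - 5) − 25| = |s + 6|·|2s - 5|.
Require δ ≤ 1. Then |s + 6| < 1 gives |s| < 7, and by the triangle inequality |2s - 5| ≤ 2·7 + 5 = 19.
Hence |(2s^2 + 7s - 5) − 25| ≤ 19|s + 6| < ε provided |s + 6| < ε/19.
Take δ = min(1, ε/19). Then 0 < |s + 6| < δ gives both |s + 6| < 1 and |s + 6| < ε/19, so |(2s^2 + 7s - 5) − 25| < ε.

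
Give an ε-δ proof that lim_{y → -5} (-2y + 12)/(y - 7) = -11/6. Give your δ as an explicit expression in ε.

δ = min(6, 36ε)

Let ε > 0 be given. We want δ > 0 with 0 < |y + 5| < δ ⇒ |(-2y + 12)/(y - 7) + 11/6| < ε.
Combining over a common denominator, (-2y + 12)/(y - 7) + 11/6 = [(-2y + 12)·(-12) − 22·(y - 7)] / [(-12)·(y - 7)] = 2(y + 5) / ((-12)(y - 7)).
So |(-2y + 12)/(y - 7) + 11/6| = 2|y + 5| / (12·|y − 7|).
Restrict δ ≤ 6. Then |y + 5| < 6 gives |y − 7| = |(y + 5) + (-12)| ≥ 12 − 6 = 6.
Hence |(-2y + 12)/(y - 7) + 11/6| < 2|y + 5|/(12·6) = (1/36)|y + 5|, which is < ε once |y + 5| < 36ε.
Take δ = min(6, 36ε). Then 0 < |y + 5| < δ forces both bounds, so |(-2y + 12)/(y - 7) + 11/6| < ε.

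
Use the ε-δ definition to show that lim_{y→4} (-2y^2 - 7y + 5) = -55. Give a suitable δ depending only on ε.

Fix ε > 0. We want δ > 0 such that 0 < |y − 4| < δ implies |(-2y^2 - 7y + 5) + 55| < ε.
(-2y^2 - 7y + 5) + 55 = -2y^2 - 7y + 60 = (y − 4)(-2y - 15).
So |(-2y^2 - 7y + 5) + 55| = |y − 4|·|-2y - 15|.
Require δ ≤ 1. Then |y − 4| < 1 gives |y| < 5, and by the triangle inequality |-2y - 15| ≤ 2·5 + 15 = 25.
Hence |(-2y^2 - 7y + 5) + 55| ≤ 25|y − 4| < ε provided |y − 4| < ε/25.
Take δ = min(1, ε/25). Then 0 < |y − 4| < δ gives both |y − 4| < 1 and |y − 4| < ε/25, so |(-2y^2 - 7y + 5) + 55| < ε.

δ = min(1, ε/25)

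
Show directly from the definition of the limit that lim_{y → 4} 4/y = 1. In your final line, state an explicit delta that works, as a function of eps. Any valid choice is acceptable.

Fix eps > 0. We seek delta > 0 such that 0 < |y − 4| < delta implies |4/y − 1| < eps.
|4/y − 1| = 4·|4 − y|/(4·|y|) = 4|y − 4|/(4|y|).
Require delta ≤ 2 so that |y| > 4 − 2 = 2, hence 4|y| > 8.
Then |4/y − 1| < 4|y − 4|/8, which is < eps when |y − 4| < 2eps.
Take delta = min(2, 2eps). Then 0 < |y − 4| < delta gives both |y − 4| < 2 and |y − 4| < 2eps, so |4/y − 1| < eps.

delta = min(2, 2eps)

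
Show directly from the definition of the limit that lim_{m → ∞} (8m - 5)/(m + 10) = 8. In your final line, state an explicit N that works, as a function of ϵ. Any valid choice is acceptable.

N = 85/ϵ

Let ϵ > 0. For m ≥ 1, |(8m - 5)/(m + 10) − 8| = |-85|/((m + 10)) = 85/((m + 10)).
Since m + 10 ≥ m for m ≥ 1, this is ≤ 85/(m) = 85/m.
So |(8m - 5)/(m + 10) − 8| < ϵ whenever m > 85/ϵ.
Take N = 85/ϵ. If m > N then |(8m - 5)/(m + 10) − 8| ≤ 85/m < ϵ.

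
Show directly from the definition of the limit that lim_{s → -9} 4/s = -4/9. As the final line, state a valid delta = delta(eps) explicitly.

delta = min(9/2, (81/8)eps)

Let eps > 0 be given. We seek delta > 0 such that 0 < |s + 9| < delta implies |4/s + 4/9| < eps.
|4/s + 4/9| = 4·|-9 − s|/(9·|s|) = 4|s + 9|/(9|s|).
Require delta ≤ 9/2 so that |s| > 9 − 9/2 = 9/2, hence 9|s| > 81/2.
Then |4/s + 4/9| < 4|s + 9|/(81/2), which is < eps when |s + 9| < (81/8)eps.
Take delta = min(9/2, (81/8)eps). Then 0 < |s + 9| < delta gives both |s + 9| < 9/2 and |s + 9| < (81/8)eps, so |4/s + 4/9| < eps.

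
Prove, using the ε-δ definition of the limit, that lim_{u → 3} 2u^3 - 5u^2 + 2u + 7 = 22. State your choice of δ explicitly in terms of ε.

Fix ε > 0. We want δ > 0 such that 0 < |u − 3| < δ implies |(2u^3 - 5u^2 + 2u + 7) − 22| < ε.
(2u^3 - 5u^2 + 2u + 7) − 22 = 2u^3 - 5u^2 + 2u - 15 = (u − 3)(2u^2 + u + 5).
So |(2u^3 - 5u^2 + 2u + 7) − 22| = |u − 3|·|2u^2 + u + 5|.
Assume first that |u − 3| < 1, so |u| < 4. Then |2u^2 + u + 5| ≤ 2·4^2 + 4 + 5 = 41.
Hence |(2u^3 - 5u^2 + 2u + 7) − 22| ≤ 41|u − 3| < ε provided |u − 3| < ε/41.
Take δ = min(1, ε/41). Then 0 < |u − 3| < δ gives both |u − 3| < 1 and |u − 3| < ε/41, so |(2u^3 - 5u^2 + 2u + 7) − 22| < ε.

δ = min(1, ε/41)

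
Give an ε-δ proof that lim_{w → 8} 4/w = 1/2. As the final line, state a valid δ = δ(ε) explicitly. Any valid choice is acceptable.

Let ε > 0. We seek δ > 0 such that 0 < |w − 8| < δ implies |4/w − (1/2)| < ε.
|4/w − (1/2)| = 4·|8 − w|/(8·|w|) = 4|w − 8|/(8|w|).
Require δ ≤ 4 so that |w| > 8 − 4 = 4, hence 8|w| > 32.
Then |4/w − (1/2)| < 4|w − 8|/32, which is < ε when |w − 8| < 8ε.
Take δ = min(4, 8ε). Then 0 < |w − 8| < δ gives both |w − 8| < 4 and |w − 8| < 8ε, so |4/w − (1/2)| < ε.

δ = min(4, 8ε)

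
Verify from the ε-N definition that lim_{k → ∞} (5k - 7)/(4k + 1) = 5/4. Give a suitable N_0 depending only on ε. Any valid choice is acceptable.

Fix ε > 0. For k ≥ 1, |(5k - 7)/(4k + 1) − (5/4)| = |-33|/(4(4k + 1)) = 33/(4(4k + 1)).
Since 4k + 1 ≥ 4k for k ≥ 1, this is ≤ 33/(4·4k) = (33/16)/k.
So |(5k - 7)/(4k + 1) − (5/4)| < ε whenever k > (33/16)/ε.
Take N_0 = (33/16)/ε. If k > N_0 then |(5k - 7)/(4k + 1) − (5/4)| ≤ (33/16)/k < ε.

N_0 = (33/16)/ε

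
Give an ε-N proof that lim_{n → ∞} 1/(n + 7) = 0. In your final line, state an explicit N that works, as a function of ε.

N = 1/ε

Let ε > 0 be given. For n ≥ 1, |1/(n + 7) − 0| = 1/(n + 7) ≤ 1/n.
We need 1/n < ε, i.e. n > 1/ε.
Take N = 1/ε. If n > N then |1/(n + 7)| ≤ 1/n < ε.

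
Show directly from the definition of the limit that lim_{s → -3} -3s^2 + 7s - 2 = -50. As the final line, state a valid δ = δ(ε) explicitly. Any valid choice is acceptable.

Fix ε > 0. We want δ > 0 such that 0 < |s + 3| < δ implies |(-3s^2 + 7s - 2) + 50| < ε.
(-3s^2 + 7s - 2) + 50 = -3s^2 + 7s + 48 = (s + 3)(-3s + 16).
So |(-3s^2 + 7s - 2) + 50| = |s + 3|·|-3s + 16|.
Require δ ≤ 2. Then |s + 3| < 2 gives |s| < 5, and by the triangle inequality |-3s + 16| ≤ 3·5 + 16 = 31.
Hence |(-3s^2 + 7s - 2) + 50| ≤ 31|s + 3| < ε provided |s + 3| < ε/31.
Choosing δ = min(2, ε/31) ensures both conditions, hence |(-3s^2 + 7s - 2) + 50| < ε.

δ = min(2, ε/31)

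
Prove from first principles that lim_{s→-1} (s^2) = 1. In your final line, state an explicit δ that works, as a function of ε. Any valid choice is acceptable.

Let ε > 0 be given. We seek δ > 0 with 0 < |s + 1| < δ ⇒ |s^2 − 1| < ε.
Factor: s^2 − 1 = (s + 1)(s - 1), so |s^2 − 1| = |s + 1|·|s - 1|.
Impose δ ≤ 1 so that |s| < 2; then |s - 1| ≤ 3.
Hence |s^2 − 1| ≤ 3|s + 1|, which is < ε once |s + 1| < ε/3.
Take δ = min(1, ε/3). If 0 < |s + 1| < δ then both bounds hold and |s^2 − 1| ≤ 3|s + 1| < 3·(ε/3) = ε.

δ = min(1, ε/3)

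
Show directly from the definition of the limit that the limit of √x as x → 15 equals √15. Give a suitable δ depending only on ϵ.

δ = min(15, √15·ϵ)

Let ϵ > 0 be given. We want δ > 0 such that 0 < |x − 15| < δ implies |√x − √15| < ϵ.
Multiplying by the conjugate, |√x − √15| = |x − 15|/(√x + √15).
Restrict δ ≤ 15 so that |x − 15| < 15 forces x > 0, and then √x + √15 > √15.
Hence |√x − √15| < |x − 15|/√15, which is < ϵ once |x − 15| < √15·ϵ.
Take δ = min(15, √15·ϵ). If 0 < |x − 15| < δ then x > 0 and |√x − √15| < |x − 15|/√15 < ϵ.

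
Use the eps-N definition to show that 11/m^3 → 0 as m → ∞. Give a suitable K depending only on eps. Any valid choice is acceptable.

K = (11/eps)^{1/3}

Let eps > 0 be given. For m ≥ 1, |11/m^3 − 0| = 11/m^3.
11/m^3 < eps ⇔ m^3 > 11/eps ⇔ m > (11/eps)^{1/3}.
Take K = (11/eps)^{1/3}. Then m > K implies 11/m^3 < eps.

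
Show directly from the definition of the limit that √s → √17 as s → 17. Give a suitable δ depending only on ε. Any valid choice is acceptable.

δ = min(17, √17·ε)

Suppose ε > 0. We want δ > 0 such that 0 < |s − 17| < δ implies |√s − √17| < ε.
Multiplying by the conjugate, |√s − √17| = |s − 17|/(√s + √17).
Restrict δ ≤ 17 so that |s − 17| < 17 forces s > 0, and then √s + √17 > √17.
Hence |√s − √17| < |s − 17|/√17, which is < ε once |s − 17| < √17·ε.
Take δ = min(17, √17·ε). If 0 < |s − 17| < δ then s > 0 and |√s − √17| < |s − 17|/√17 < ε.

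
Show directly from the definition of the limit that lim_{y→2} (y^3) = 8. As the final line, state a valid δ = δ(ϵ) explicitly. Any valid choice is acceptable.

Fix ϵ > 0. We seek δ > 0 with 0 < |y − 2| < δ ⇒ |y^3 − 8| < ϵ.
Factor: y^3 − 8 = (y − 2)(y^2 + 2y + 4), so |y^3 − 8| = |y − 2|·|y^2 + 2y + 4|.
Impose δ ≤ 2 so that |y| < 4; then |y^2 + 2y + 4| ≤ 28.
Hence |y^3 − 8| ≤ 28|y − 2|, which is < ϵ once |y − 2| < ϵ/28.
Take δ = min(2, ϵ/28). If 0 < |y − 2| < δ then both bounds hold and |y^3 − 8| ≤ 28|y − 2| < 28·(ϵ/28) = ϵ.

δ = min(2, ϵ/28)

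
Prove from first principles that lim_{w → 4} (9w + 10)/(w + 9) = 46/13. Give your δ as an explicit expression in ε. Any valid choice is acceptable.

Let ε > 0. We want δ > 0 with 0 < |w − 4| < δ ⇒ |(9w + 10)/(w + 9) − (46/13)| < ε.
Combining over a common denominator, (9w + 10)/(w + 9) − (46/13) = [(9w + 10)·13 − 46·(w + 9)] / [13·(w + 9)] = 71(w − 4) / (13(w + 9)).
So |(9w + 10)/(w + 9) − (46/13)| = 71|w − 4| / (13·|w + 9|).
Restrict δ ≤ 13/2. Then |w − 4| < 13/2 gives |w + 9| = |(w − 4) + 13| ≥ 13 − 13/2 = 13/2.
Hence |(9w + 10)/(w + 9) − (46/13)| < 71|w − 4|/(13·(13/2)) = (142/169)|w − 4|, which is < ε once |w − 4| < (169/142)ε.
Take δ = min(13/2, (169/142)ε). Then 0 < |w − 4| < δ forces both bounds, so |(9w + 10)/(w + 9) − (46/13)| < ε.

δ = min(13/2, (169/142)ε)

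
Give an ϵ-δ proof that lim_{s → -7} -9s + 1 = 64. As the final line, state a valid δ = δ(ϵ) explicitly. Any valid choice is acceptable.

Fix ϵ > 0. We need δ > 0 so that 0 < |s + 7| < δ implies |(-9s + 1) − 64| < ϵ.
Since (-9s + 1) − 64 = -9(s + 7), we have |(-9s + 1) − 64| = 9|s + 7|.
So 9|s + 7| < ϵ exactly when |s + 7| < ϵ/9.
Choosing δ = ϵ/9 gives |(-9s + 1) − 64| = 9|s + 7| < ϵ whenever |s + 7| < δ.

δ = ϵ/9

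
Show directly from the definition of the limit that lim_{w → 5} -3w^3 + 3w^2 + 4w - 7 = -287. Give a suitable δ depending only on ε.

Suppose ε > 0. We want δ > 0 such that 0 < |w − 5| < δ implies |(-3w^3 + 3w^2 + 4w - 7) + 287| < ε.
(-3w^3 + 3w^2 + 4w - 7) + 287 = -3w^3 + 3w^2 + 4w + 280 = (w − 5)(-3w^2 - 12w - 56).
So |(-3w^3 + 3w^2 + 4w - 7) + 287| = |w − 5|·|-3w^2 - 12w - 56|.
Require δ ≤ 1. Then |w − 5| < 1 gives |w| < 6, and by the triangle inequality |-3w^2 - 12w - 56| ≤ 3·6^2 + 12·6 + 56 = 236.
Hence |(-3w^3 + 3w^2 + 4w - 7) + 287| ≤ 236|w − 5| < ε provided |w − 5| < ε/236.
Choosing δ = min(1, ε/236) ensures both conditions, hence |(-3w^3 + 3w^2 + 4w - 7) + 287| < ε.

δ = min(1, ε/236)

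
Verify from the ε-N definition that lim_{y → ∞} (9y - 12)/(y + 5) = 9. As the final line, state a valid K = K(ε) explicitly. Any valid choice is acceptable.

Let ε > 0. We seek K > 0 such that y > K implies |(9y - 12)/(y + 5) − 9| < ε.
(9y - 12)/(y + 5) − 9 = ((9y - 12) − 9(y + 5)) / ((y + 5)) = -57/((y + 5)).
For y > 0 we have y + 5 > y, so |(9y - 12)/(y + 5) − 9| = 57/((y + 5)) < 57/(y) = 57/y.
Thus |(9y - 12)/(y + 5) − 9| < ε whenever y > 57/ε.
Take K = 57/ε. If y > K then |(9y - 12)/(y + 5) − 9| < 57/y < ε.

K = 57/ε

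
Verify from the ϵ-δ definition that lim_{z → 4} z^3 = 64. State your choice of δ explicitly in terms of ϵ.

δ = min(2, ϵ/76)

Suppose ϵ > 0. We seek δ > 0 with 0 < |z − 4| < δ ⇒ |z^3 − 64| < ϵ.
Factor: z^3 − 64 = (z − 4)(z^2 + 4z + 16), so |z^3 − 64| = |z − 4|·|z^2 + 4z + 16|.
Impose δ ≤ 2 so that |z| < 6; then |z^2 + 4z + 16| ≤ 76.
Hence |z^3 − 64| ≤ 76|z − 4|, which is < ϵ once |z − 4| < ϵ/76.
Take δ = min(2, ϵ/76). If 0 < |z − 4| < δ then both bounds hold and |z^3 − 64| ≤ 76|z − 4| < 76·(ϵ/76) = ϵ.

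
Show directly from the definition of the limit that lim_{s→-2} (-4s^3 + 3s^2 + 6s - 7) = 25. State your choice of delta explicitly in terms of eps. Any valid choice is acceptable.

delta = min(1, eps/85)

Suppose eps > 0. We want delta > 0 such that 0 < |s + 2| < delta implies |(-4s^3 + 3s^2 + 6s - 7) − 25| < eps.
(-4s^3 + 3s^2 + 6s - 7) − 25 = -4s^3 + 3s^2 + 6s - 32 = (s + 2)(-4s^2 + 11s - 16).
So |(-4s^3 + 3s^2 + 6s - 7) − 25| = |s + 2|·|-4s^2 + 11s - 16|.
Require delta ≤ 1. Then |s + 2| < 1 gives |s| < 3, and by the triangle inequality |-4s^2 + 11s - 16| ≤ 4·3^2 + 11·3 + 16 = 85.
Hence |(-4s^3 + 3s^2 + 6s - 7) − 25| ≤ 85|s + 2| < eps provided |s + 2| < eps/85.
Choosing delta = min(1, eps/85) ensures both conditions, hence |(-4s^3 + 3s^2 + 6s - 7) − 25| < eps.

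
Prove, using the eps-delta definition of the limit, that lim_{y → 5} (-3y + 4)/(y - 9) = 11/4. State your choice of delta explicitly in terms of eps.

Let eps > 0. We want delta > 0 with 0 < |y − 5| < delta ⇒ |(-3y + 4)/(y - 9) − (11/4)| < eps.
Combining over a common denominator, (-3y + 4)/(y - 9) − (11/4) = [(-3y + 4)·(-4) − (-11)·(y - 9)] / [(-4)·(y - 9)] = 23(y − 5) / ((-4)(y - 9)).
So |(-3y + 4)/(y - 9) − (11/4)| = 23|y − 5| / (4·|y − 9|).
Restrict delta ≤ 2. Then |y − 5| < 2 gives |y − 9| = |(y − 5) + (-4)| ≥ 4 − 2 = 2.
Hence |(-3y + 4)/(y - 9) − (11/4)| < 23|y − 5|/(4·2) = (23/8)|y − 5|, which is < eps once |y − 5| < (8/23)eps.
Take delta = min(2, (8/23)eps). Then 0 < |y − 5| < delta forces both bounds, so |(-3y + 4)/(y - 9) − (11/4)| < eps.

delta = min(2, (8/23)eps)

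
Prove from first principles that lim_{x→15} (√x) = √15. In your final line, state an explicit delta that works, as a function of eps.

Suppose eps > 0. We want delta > 0 such that 0 < |x − 15| < delta implies |√x − √15| < eps.
Multiplying by the conjugate, |√x − √15| = |x − 15|/(√x + √15).
Restrict delta ≤ 15 so that |x − 15| < 15 forces x > 0, and then √x + √15 > √15.
Hence |√x − √15| < |x − 15|/√15, which is < eps once |x − 15| < √15·eps.
Take delta = min(15, √15·eps). If 0 < |x − 15| < delta then x > 0 and |√x − √15| < |x − 15|/√15 < eps.

delta = min(15, √15·eps)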